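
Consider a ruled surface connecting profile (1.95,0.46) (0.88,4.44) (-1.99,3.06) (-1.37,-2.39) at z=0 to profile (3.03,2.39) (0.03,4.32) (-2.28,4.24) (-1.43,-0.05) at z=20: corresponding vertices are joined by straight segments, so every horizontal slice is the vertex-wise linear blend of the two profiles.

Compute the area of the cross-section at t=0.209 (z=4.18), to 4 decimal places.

Area at t=0.209: 15.8934

Cross-section at t=0.209: each vertex is (1-t)·p0[i] + t·p1[i].
  v1: (1-0.209)·(1.95,0.46) + 0.209·(3.03,2.39) = (2.1757,0.8634)
  v2: (1-0.209)·(0.88,4.44) + 0.209·(0.03,4.32) = (0.7024,4.4149)
  v3: (1-0.209)·(-1.99,3.06) + 0.209·(-2.28,4.24) = (-2.0506,3.3066)
  v4: (1-0.209)·(-1.37,-2.39) + 0.209·(-1.43,-0.05) = (-1.3825,-1.9009)
Shoelace sum Σ(x_i·y_{i+1} − x_{i+1}·y_i):
  i=1: 2.1757·4.4149 − 0.7024·0.8634 = +8.9992 (running +8.9992)
  i=2: 0.7024·3.3066 − -2.0506·4.4149 = +11.3757 (running +20.3749)
  i=3: -2.0506·-1.9009 − -1.3825·3.3066 = +8.4696 (running +28.8445)
  i=4: -1.3825·0.8634 − 2.1757·-1.9009 = +2.9423 (running +31.7868)
Area = |Σ|/2 = |31.7868|/2 = 15.8934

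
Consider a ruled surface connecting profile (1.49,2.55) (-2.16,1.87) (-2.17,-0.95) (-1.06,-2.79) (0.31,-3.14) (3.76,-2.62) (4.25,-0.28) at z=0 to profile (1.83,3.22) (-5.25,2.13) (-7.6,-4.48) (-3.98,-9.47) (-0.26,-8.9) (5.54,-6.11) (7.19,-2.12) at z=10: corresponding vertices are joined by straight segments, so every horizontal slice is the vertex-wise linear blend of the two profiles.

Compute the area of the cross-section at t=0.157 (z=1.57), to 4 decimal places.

Area at t=0.157: 38.8437

Cross-section at t=0.157: each vertex is (1-t)·p0[i] + t·p1[i].
  v1: (1-0.157)·(1.49,2.55) + 0.157·(1.83,3.22) = (1.5434,2.6552)
  v2: (1-0.157)·(-2.16,1.87) + 0.157·(-5.25,2.13) = (-2.6451,1.9108)
  v3: (1-0.157)·(-2.17,-0.95) + 0.157·(-7.6,-4.48) = (-3.0225,-1.5042)
  v4: (1-0.157)·(-1.06,-2.79) + 0.157·(-3.98,-9.47) = (-1.5184,-3.8388)
  v5: (1-0.157)·(0.31,-3.14) + 0.157·(-0.26,-8.9) = (0.2205,-4.0443)
  v6: (1-0.157)·(3.76,-2.62) + 0.157·(5.54,-6.11) = (4.0395,-3.1679)
  v7: (1-0.157)·(4.25,-0.28) + 0.157·(7.19,-2.12) = (4.7116,-0.5689)
Shoelace sum Σ(x_i·y_{i+1} − x_{i+1}·y_i):
  i=1: 1.5434·1.9108 − -2.6451·2.6552 = +9.9724 (running +9.9724)
  i=2: -2.6451·-1.5042 − -3.0225·1.9108 = +9.7543 (running +19.7267)
  i=3: -3.0225·-3.8388 − -1.5184·-1.5042 = +9.3186 (running +29.0454)
  i=4: -1.5184·-4.0443 − 0.2205·-3.8388 = +6.9875 (running +36.0329)
  i=5: 0.2205·-3.1679 − 4.0395·-4.0443 = +15.6383 (running +51.6712)
  i=6: 4.0395·-0.5689 − 4.7116·-3.1679 = +12.6280 (running +64.2992)
  i=7: 4.7116·2.6552 − 1.5434·-0.5689 = +13.3881 (running +77.6874)
Area = |Σ|/2 = |77.6874|/2 = 38.8437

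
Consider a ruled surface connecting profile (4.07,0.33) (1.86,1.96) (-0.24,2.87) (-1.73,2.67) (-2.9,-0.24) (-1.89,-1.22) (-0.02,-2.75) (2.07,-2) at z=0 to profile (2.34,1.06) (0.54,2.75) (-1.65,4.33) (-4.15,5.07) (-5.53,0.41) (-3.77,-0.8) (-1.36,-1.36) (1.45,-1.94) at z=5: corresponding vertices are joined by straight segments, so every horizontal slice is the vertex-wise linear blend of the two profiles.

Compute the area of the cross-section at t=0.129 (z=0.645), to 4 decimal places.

Cross-section at t=0.129: each vertex is (1-t)·p0[i] + t·p1[i].
  v1: (1-0.129)·(4.07,0.33) + 0.129·(2.34,1.06) = (3.8468,0.4242)
  v2: (1-0.129)·(1.86,1.96) + 0.129·(0.54,2.75) = (1.6897,2.0619)
  v3: (1-0.129)·(-0.24,2.87) + 0.129·(-1.65,4.33) = (-0.4219,3.0583)
  v4: (1-0.129)·(-1.73,2.67) + 0.129·(-4.15,5.07) = (-2.0422,2.9796)
  v5: (1-0.129)·(-2.9,-0.24) + 0.129·(-5.53,0.41) = (-3.2393,-0.1562)
  v6: (1-0.129)·(-1.89,-1.22) + 0.129·(-3.77,-0.8) = (-2.1325,-1.1658)
  v7: (1-0.129)·(-0.02,-2.75) + 0.129·(-1.36,-1.36) = (-0.1929,-2.5707)
  v8: (1-0.129)·(2.07,-2) + 0.129·(1.45,-1.94) = (1.9900,-1.9923)
Shoelace sum Σ(x_i·y_{i+1} − x_{i+1}·y_i):
  i=1: 3.8468·2.0619 − 1.6897·0.4242 = +7.2151 (running +7.2151)
  i=2: 1.6897·3.0583 − -0.4219·2.0619 = +6.0376 (running +13.2527)
  i=3: -0.4219·2.9796 − -2.0422·3.0583 = +4.9886 (running +18.2413)
  i=4: -2.0422·-0.1562 − -3.2393·2.9796 = +9.9706 (running +28.2120)
  i=5: -3.2393·-1.1658 − -2.1325·-0.1562 = +3.4434 (running +31.6554)
  i=6: -2.1325·-2.5707 − -0.1929·-1.1658 = +5.2572 (running +36.9126)
  i=7: -0.1929·-1.9923 − 1.9900·-2.5707 = +5.5000 (running +42.4125)
  i=8: 1.9900·0.4242 − 3.8468·-1.9923 = +8.5080 (running +50.9205)
Area = |Σ|/2 = |50.9205|/2 = 25.4603

Area at t=0.129: 25.4603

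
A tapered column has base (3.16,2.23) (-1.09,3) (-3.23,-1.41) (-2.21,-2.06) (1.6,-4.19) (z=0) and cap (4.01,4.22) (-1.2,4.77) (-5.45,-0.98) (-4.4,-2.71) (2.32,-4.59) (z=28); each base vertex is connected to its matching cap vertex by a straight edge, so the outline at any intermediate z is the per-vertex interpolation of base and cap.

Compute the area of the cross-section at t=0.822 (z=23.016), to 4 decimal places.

Cross-section at t=0.822: each vertex is (1-t)·p0[i] + t·p1[i].
  v1: (1-0.822)·(3.16,2.23) + 0.822·(4.01,4.22) = (3.8587,3.8658)
  v2: (1-0.822)·(-1.09,3) + 0.822·(-1.2,4.77) = (-1.1804,4.4549)
  v3: (1-0.822)·(-3.23,-1.41) + 0.822·(-5.45,-0.98) = (-5.0548,-1.0565)
  v4: (1-0.822)·(-2.21,-2.06) + 0.822·(-4.4,-2.71) = (-4.0102,-2.5943)
  v5: (1-0.822)·(1.6,-4.19) + 0.822·(2.32,-4.59) = (2.1918,-4.5188)
Shoelace sum Σ(x_i·y_{i+1} − x_{i+1}·y_i):
  i=1: 3.8587·4.4549 − -1.1804·3.8658 = +21.7535 (running +21.7535)
  i=2: -1.1804·-1.0565 − -5.0548·4.4549 = +23.7662 (running +45.5197)
  i=3: -5.0548·-2.5943 − -4.0102·-1.0565 = +8.8769 (running +54.3965)
  i=4: -4.0102·-4.5188 − 2.1918·-2.5943 = +23.8075 (running +78.2040)
  i=5: 2.1918·3.8658 − 3.8587·-4.5188 = +25.9099 (running +104.1139)
Area = |Σ|/2 = |104.1139|/2 = 52.0570

Area at t=0.822: 52.0570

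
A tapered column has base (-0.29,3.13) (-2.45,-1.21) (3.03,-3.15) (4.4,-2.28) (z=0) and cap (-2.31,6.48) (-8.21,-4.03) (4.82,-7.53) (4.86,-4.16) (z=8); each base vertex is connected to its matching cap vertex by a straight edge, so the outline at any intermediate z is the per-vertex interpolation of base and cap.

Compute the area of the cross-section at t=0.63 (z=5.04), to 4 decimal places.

Area at t=0.63: 58.6678

Cross-section at t=0.63: each vertex is (1-t)·p0[i] + t·p1[i].
  v1: (1-0.63)·(-0.29,3.13) + 0.63·(-2.31,6.48) = (-1.5626,5.2405)
  v2: (1-0.63)·(-2.45,-1.21) + 0.63·(-8.21,-4.03) = (-6.0788,-2.9866)
  v3: (1-0.63)·(3.03,-3.15) + 0.63·(4.82,-7.53) = (4.1577,-5.9094)
  v4: (1-0.63)·(4.4,-2.28) + 0.63·(4.86,-4.16) = (4.6898,-3.4644)
Shoelace sum Σ(x_i·y_{i+1} − x_{i+1}·y_i):
  i=1: -1.5626·-2.9866 − -6.0788·5.2405 = +36.5228 (running +36.5228)
  i=2: -6.0788·-5.9094 − 4.1577·-2.9866 = +48.3394 (running +84.8623)
  i=3: 4.1577·-3.4644 − 4.6898·-5.9094 = +13.3100 (running +98.1722)
  i=4: 4.6898·5.2405 − -1.5626·-3.4644 = +19.1634 (running +117.3357)
Area = |Σ|/2 = |117.3357|/2 = 58.6678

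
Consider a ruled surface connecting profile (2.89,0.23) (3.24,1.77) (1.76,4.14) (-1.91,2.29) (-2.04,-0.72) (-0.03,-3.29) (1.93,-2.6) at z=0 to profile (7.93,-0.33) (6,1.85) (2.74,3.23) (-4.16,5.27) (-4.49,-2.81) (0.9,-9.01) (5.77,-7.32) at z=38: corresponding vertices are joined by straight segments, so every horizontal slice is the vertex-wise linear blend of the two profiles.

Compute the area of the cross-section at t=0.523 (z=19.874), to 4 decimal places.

Area at t=0.523: 66.8308

Cross-section at t=0.523: each vertex is (1-t)·p0[i] + t·p1[i].
  v1: (1-0.523)·(2.89,0.23) + 0.523·(7.93,-0.33) = (5.5259,-0.0629)
  v2: (1-0.523)·(3.24,1.77) + 0.523·(6,1.85) = (4.6835,1.8118)
  v3: (1-0.523)·(1.76,4.14) + 0.523·(2.74,3.23) = (2.2725,3.6641)
  v4: (1-0.523)·(-1.91,2.29) + 0.523·(-4.16,5.27) = (-3.0868,3.8485)
  v5: (1-0.523)·(-2.04,-0.72) + 0.523·(-4.49,-2.81) = (-3.3214,-1.8131)
  v6: (1-0.523)·(-0.03,-3.29) + 0.523·(0.9,-9.01) = (0.4564,-6.2816)
  v7: (1-0.523)·(1.93,-2.6) + 0.523·(5.77,-7.32) = (3.9383,-5.0686)
Shoelace sum Σ(x_i·y_{i+1} − x_{i+1}·y_i):
  i=1: 5.5259·1.8118 − 4.6835·-0.0629 = +10.3066 (running +10.3066)
  i=2: 4.6835·3.6641 − 2.2725·1.8118 = +13.0431 (running +23.3497)
  i=3: 2.2725·3.8485 − -3.0868·3.6641 = +20.0560 (running +43.4057)
  i=4: -3.0868·-1.8131 − -3.3214·3.8485 = +18.3788 (running +61.7846)
  i=5: -3.3214·-6.2816 − 0.4564·-1.8131 = +21.6907 (running +83.4753)
  i=6: 0.4564·-5.0686 − 3.9383·-6.2816 = +22.4256 (running +105.9009)
  i=7: 3.9383·-0.0629 − 5.5259·-5.0686 = +27.7608 (running +133.6617)
Area = |Σ|/2 = |133.6617|/2 = 66.8308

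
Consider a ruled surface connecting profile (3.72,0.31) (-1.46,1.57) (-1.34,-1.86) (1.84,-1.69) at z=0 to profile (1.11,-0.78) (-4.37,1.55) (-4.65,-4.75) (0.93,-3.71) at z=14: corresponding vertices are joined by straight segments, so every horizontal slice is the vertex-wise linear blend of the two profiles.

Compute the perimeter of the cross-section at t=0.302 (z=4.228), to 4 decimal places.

Perimeter at t=0.302: 16.3876

Cross-section at t=0.302: each vertex is (1-t)·p0[i] + t·p1[i].
  v1: (1-0.302)·(3.72,0.31) + 0.302·(1.11,-0.78) = (2.9318,-0.0192)
  v2: (1-0.302)·(-1.46,1.57) + 0.302·(-4.37,1.55) = (-2.3388,1.5640)
  v3: (1-0.302)·(-1.34,-1.86) + 0.302·(-4.65,-4.75) = (-2.3396,-2.7328)
  v4: (1-0.302)·(1.84,-1.69) + 0.302·(0.93,-3.71) = (1.5652,-2.3000)
Perimeter = Σ |v_{i+1} − v_i|:
  edge 1→2: √(-5.2706² + 1.5831²) = 5.5032 (running 5.5032)
  edge 2→3: √(-0.0008² + -4.2967²) = 4.2967 (running 9.8000)
  edge 3→4: √(3.9048² + 0.4327²) = 3.9287 (running 13.7287)
  edge 4→1: √(1.3666² + 2.2809²) = 2.6589 (running 16.3876)
Perimeter = 16.3876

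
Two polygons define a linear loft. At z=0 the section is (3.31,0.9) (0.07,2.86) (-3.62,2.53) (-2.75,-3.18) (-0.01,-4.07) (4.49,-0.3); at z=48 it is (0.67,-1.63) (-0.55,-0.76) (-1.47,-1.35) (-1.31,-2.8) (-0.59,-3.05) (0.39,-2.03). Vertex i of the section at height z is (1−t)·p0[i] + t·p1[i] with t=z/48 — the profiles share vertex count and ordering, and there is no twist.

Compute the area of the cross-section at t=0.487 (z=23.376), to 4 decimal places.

Cross-section at t=0.487: each vertex is (1-t)·p0[i] + t·p1[i].
  v1: (1-0.487)·(3.31,0.9) + 0.487·(0.67,-1.63) = (2.0243,-0.3321)
  v2: (1-0.487)·(0.07,2.86) + 0.487·(-0.55,-0.76) = (-0.2319,1.0971)
  v3: (1-0.487)·(-3.62,2.53) + 0.487·(-1.47,-1.35) = (-2.5730,0.6404)
  v4: (1-0.487)·(-2.75,-3.18) + 0.487·(-1.31,-2.8) = (-2.0487,-2.9949)
  v5: (1-0.487)·(-0.01,-4.07) + 0.487·(-0.59,-3.05) = (-0.2925,-3.5733)
  v6: (1-0.487)·(4.49,-0.3) + 0.487·(0.39,-2.03) = (2.4933,-1.1425)
Shoelace sum Σ(x_i·y_{i+1} − x_{i+1}·y_i):
  i=1: 2.0243·1.0971 − -0.2319·-0.3321 = +2.1438 (running +2.1438)
  i=2: -0.2319·0.6404 − -2.5730·1.0971 = +2.6741 (running +4.8179)
  i=3: -2.5730·-2.9949 − -2.0487·0.6404 = +9.0179 (running +13.8358)
  i=4: -2.0487·-3.5733 − -0.2925·-2.9949 = +6.4447 (running +20.2805)
  i=5: -0.2925·-1.1425 − 2.4933·-3.5733 = +9.2433 (running +29.5239)
  i=6: 2.4933·-0.3321 − 2.0243·-1.1425 = +1.4848 (running +31.0086)
Area = |Σ|/2 = |31.0086|/2 = 15.5043

Area at t=0.487: 15.5043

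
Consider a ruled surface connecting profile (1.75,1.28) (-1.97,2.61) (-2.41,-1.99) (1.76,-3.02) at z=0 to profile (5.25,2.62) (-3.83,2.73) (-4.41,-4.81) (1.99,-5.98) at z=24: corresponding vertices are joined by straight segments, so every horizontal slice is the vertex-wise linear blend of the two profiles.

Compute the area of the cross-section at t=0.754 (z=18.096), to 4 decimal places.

Cross-section at t=0.754: each vertex is (1-t)·p0[i] + t·p1[i].
  v1: (1-0.754)·(1.75,1.28) + 0.754·(5.25,2.62) = (4.3890,2.2904)
  v2: (1-0.754)·(-1.97,2.61) + 0.754·(-3.83,2.73) = (-3.3724,2.7005)
  v3: (1-0.754)·(-2.41,-1.99) + 0.754·(-4.41,-4.81) = (-3.9180,-4.1163)
  v4: (1-0.754)·(1.76,-3.02) + 0.754·(1.99,-5.98) = (1.9334,-5.2518)
Shoelace sum Σ(x_i·y_{i+1} − x_{i+1}·y_i):
  i=1: 4.3890·2.7005 − -3.3724·2.2904 = +19.5765 (running +19.5765)
  i=2: -3.3724·-4.1163 − -3.9180·2.7005 = +24.4624 (running +44.0389)
  i=3: -3.9180·-5.2518 − 1.9334·-4.1163 = +28.5352 (running +72.5741)
  i=4: 1.9334·2.2904 − 4.3890·-5.2518 = +27.4786 (running +100.0527)
Area = |Σ|/2 = |100.0527|/2 = 50.0263

Area at t=0.754: 50.0263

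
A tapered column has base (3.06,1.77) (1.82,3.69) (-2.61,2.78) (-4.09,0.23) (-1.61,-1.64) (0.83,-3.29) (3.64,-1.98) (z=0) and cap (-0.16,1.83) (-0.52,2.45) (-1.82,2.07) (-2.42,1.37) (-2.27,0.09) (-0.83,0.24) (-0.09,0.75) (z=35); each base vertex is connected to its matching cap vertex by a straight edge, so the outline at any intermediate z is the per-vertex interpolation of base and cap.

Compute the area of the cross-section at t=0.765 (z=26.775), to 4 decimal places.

Area at t=0.765: 8.6678

Cross-section at t=0.765: each vertex is (1-t)·p0[i] + t·p1[i].
  v1: (1-0.765)·(3.06,1.77) + 0.765·(-0.16,1.83) = (0.5967,1.8159)
  v2: (1-0.765)·(1.82,3.69) + 0.765·(-0.52,2.45) = (0.0299,2.7414)
  v3: (1-0.765)·(-2.61,2.78) + 0.765·(-1.82,2.07) = (-2.0057,2.2369)
  v4: (1-0.765)·(-4.09,0.23) + 0.765·(-2.42,1.37) = (-2.8125,1.1021)
  v5: (1-0.765)·(-1.61,-1.64) + 0.765·(-2.27,0.09) = (-2.1149,-0.3165)
  v6: (1-0.765)·(0.83,-3.29) + 0.765·(-0.83,0.24) = (-0.4399,-0.5896)
  v7: (1-0.765)·(3.64,-1.98) + 0.765·(-0.09,0.75) = (0.7865,0.1084)
Shoelace sum Σ(x_i·y_{i+1} − x_{i+1}·y_i):
  i=1: 0.5967·2.7414 − 0.0299·1.8159 = +1.5815 (running +1.5815)
  i=2: 0.0299·2.2369 − -2.0057·2.7414 = +5.5652 (running +7.1467)
  i=3: -2.0057·1.1021 − -2.8125·2.2369 = +4.0806 (running +11.2273)
  i=4: -2.8125·-0.3165 − -2.1149·1.1021 = +3.2211 (running +14.4484)
  i=5: -2.1149·-0.5896 − -0.4399·-0.3165 = +1.1076 (running +15.5560)
  i=6: -0.4399·0.1084 − 0.7865·-0.5896 = +0.4160 (running +15.9720)
  i=7: 0.7865·1.8159 − 0.5967·0.1084 = +1.3636 (running +17.3356)
Area = |Σ|/2 = |17.3356|/2 = 8.6678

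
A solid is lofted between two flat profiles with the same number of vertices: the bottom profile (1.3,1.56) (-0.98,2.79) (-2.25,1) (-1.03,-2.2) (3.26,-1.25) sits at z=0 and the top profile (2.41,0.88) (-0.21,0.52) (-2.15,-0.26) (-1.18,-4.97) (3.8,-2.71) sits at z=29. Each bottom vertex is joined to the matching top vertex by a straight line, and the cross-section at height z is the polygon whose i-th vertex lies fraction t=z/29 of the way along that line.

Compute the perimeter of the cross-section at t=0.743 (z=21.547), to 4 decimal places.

Cross-section at t=0.743: each vertex is (1-t)·p0[i] + t·p1[i].
  v1: (1-0.743)·(1.3,1.56) + 0.743·(2.41,0.88) = (2.1247,1.0548)
  v2: (1-0.743)·(-0.98,2.79) + 0.743·(-0.21,0.52) = (-0.4079,1.1034)
  v3: (1-0.743)·(-2.25,1) + 0.743·(-2.15,-0.26) = (-2.1757,0.0638)
  v4: (1-0.743)·(-1.03,-2.2) + 0.743·(-1.18,-4.97) = (-1.1414,-4.2581)
  v5: (1-0.743)·(3.26,-1.25) + 0.743·(3.8,-2.71) = (3.6612,-2.3348)
Perimeter = Σ |v_{i+1} − v_i|:
  edge 1→2: √(-2.5326² + 0.0486²) = 2.5331 (running 2.5331)
  edge 2→3: √(-1.7678² + -1.0396²) = 2.0508 (running 4.5839)
  edge 3→4: √(1.0343² + -4.3219²) = 4.4440 (running 9.0279)
  edge 4→5: √(4.8027² + 1.9233²) = 5.1735 (running 14.2013)
  edge 5→1: √(-1.5365² + 3.3895²) = 3.7215 (running 17.9229)
Perimeter = 17.9229

Perimeter at t=0.743: 17.9229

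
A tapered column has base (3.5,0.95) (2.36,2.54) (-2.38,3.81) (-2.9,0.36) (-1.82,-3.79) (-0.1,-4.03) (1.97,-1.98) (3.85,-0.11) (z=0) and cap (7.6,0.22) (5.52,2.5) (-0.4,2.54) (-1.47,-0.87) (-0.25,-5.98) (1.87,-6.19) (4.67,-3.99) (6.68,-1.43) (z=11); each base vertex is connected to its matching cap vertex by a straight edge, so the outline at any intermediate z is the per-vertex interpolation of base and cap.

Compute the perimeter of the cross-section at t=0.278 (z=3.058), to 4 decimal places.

Perimeter at t=0.278: 24.4531

Cross-section at t=0.278: each vertex is (1-t)·p0[i] + t·p1[i].
  v1: (1-0.278)·(3.5,0.95) + 0.278·(7.6,0.22) = (4.6398,0.7471)
  v2: (1-0.278)·(2.36,2.54) + 0.278·(5.52,2.5) = (3.2385,2.5289)
  v3: (1-0.278)·(-2.38,3.81) + 0.278·(-0.4,2.54) = (-1.8296,3.4569)
  v4: (1-0.278)·(-2.9,0.36) + 0.278·(-1.47,-0.87) = (-2.5025,0.0181)
  v5: (1-0.278)·(-1.82,-3.79) + 0.278·(-0.25,-5.98) = (-1.3835,-4.3988)
  v6: (1-0.278)·(-0.1,-4.03) + 0.278·(1.87,-6.19) = (0.4477,-4.6305)
  v7: (1-0.278)·(1.97,-1.98) + 0.278·(4.67,-3.99) = (2.7206,-2.5388)
  v8: (1-0.278)·(3.85,-0.11) + 0.278·(6.68,-1.43) = (4.6367,-0.4770)
Perimeter = Σ |v_{i+1} − v_i|:
  edge 1→2: √(-1.4013² + 1.7818²) = 2.2668 (running 2.2668)
  edge 2→3: √(-5.0680² + 0.9281²) = 5.1523 (running 7.4192)
  edge 3→4: √(-0.6729² + -3.4389²) = 3.5041 (running 10.9233)
  edge 4→5: √(1.1189² + -4.4169²) = 4.5564 (running 15.4797)
  edge 5→6: √(1.8312² + -0.2317²) = 1.8458 (running 17.3255)
  edge 6→7: √(2.2729² + 2.0917²) = 3.0889 (running 20.4144)
  edge 7→8: √(1.9161² + 2.0618²) = 2.8147 (running 23.2291)
  edge 8→1: √(0.0031² + 1.2240²) = 1.2240 (running 24.4531)
Perimeter = 24.4531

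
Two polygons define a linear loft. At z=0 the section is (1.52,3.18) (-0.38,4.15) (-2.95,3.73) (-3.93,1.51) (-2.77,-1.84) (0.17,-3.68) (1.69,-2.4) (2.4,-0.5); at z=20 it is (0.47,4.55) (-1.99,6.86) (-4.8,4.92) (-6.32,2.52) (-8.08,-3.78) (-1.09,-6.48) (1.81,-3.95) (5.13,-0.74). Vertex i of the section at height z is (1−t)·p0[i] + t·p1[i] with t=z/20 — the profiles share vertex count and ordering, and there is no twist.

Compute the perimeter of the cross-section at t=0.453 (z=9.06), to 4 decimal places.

Cross-section at t=0.453: each vertex is (1-t)·p0[i] + t·p1[i].
  v1: (1-0.453)·(1.52,3.18) + 0.453·(0.47,4.55) = (1.0443,3.8006)
  v2: (1-0.453)·(-0.38,4.15) + 0.453·(-1.99,6.86) = (-1.1093,5.3776)
  v3: (1-0.453)·(-2.95,3.73) + 0.453·(-4.8,4.92) = (-3.7880,4.2691)
  v4: (1-0.453)·(-3.93,1.51) + 0.453·(-6.32,2.52) = (-5.0127,1.9675)
  v5: (1-0.453)·(-2.77,-1.84) + 0.453·(-8.08,-3.78) = (-5.1754,-2.7188)
  v6: (1-0.453)·(0.17,-3.68) + 0.453·(-1.09,-6.48) = (-0.4008,-4.9484)
  v7: (1-0.453)·(1.69,-2.4) + 0.453·(1.81,-3.95) = (1.7444,-3.1021)
  v8: (1-0.453)·(2.4,-0.5) + 0.453·(5.13,-0.74) = (3.6367,-0.6087)
Perimeter = Σ |v_{i+1} − v_i|:
  edge 1→2: √(-2.1537² + 1.5770²) = 2.6693 (running 2.6693)
  edge 2→3: √(-2.6787² + -1.1086²) = 2.8990 (running 5.5684)
  edge 3→4: √(-1.2246² + -2.3015²) = 2.6071 (running 8.1754)
  edge 4→5: √(-0.1628² + -4.6864²) = 4.6892 (running 12.8646)
  edge 5→6: √(4.7746² + -2.2296²) = 5.2696 (running 18.1342)
  edge 6→7: √(2.1451² + 1.8462²) = 2.8302 (running 20.9644)
  edge 7→8: √(1.8923² + 2.4934²) = 3.1302 (running 24.0946)
  edge 8→1: √(-2.5923² + 4.4093²) = 5.1149 (running 29.2095)
Perimeter = 29.2095

Perimeter at t=0.453: 29.2095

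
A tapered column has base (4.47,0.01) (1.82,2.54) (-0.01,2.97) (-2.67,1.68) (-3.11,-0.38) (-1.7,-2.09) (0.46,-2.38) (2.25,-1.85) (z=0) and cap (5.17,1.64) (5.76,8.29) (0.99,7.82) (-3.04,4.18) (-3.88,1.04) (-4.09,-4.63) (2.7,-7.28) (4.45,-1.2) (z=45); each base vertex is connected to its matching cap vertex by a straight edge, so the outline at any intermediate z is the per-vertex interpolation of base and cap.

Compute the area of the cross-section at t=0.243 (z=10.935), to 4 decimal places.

Cross-section at t=0.243: each vertex is (1-t)·p0[i] + t·p1[i].
  v1: (1-0.243)·(4.47,0.01) + 0.243·(5.17,1.64) = (4.6401,0.4061)
  v2: (1-0.243)·(1.82,2.54) + 0.243·(5.76,8.29) = (2.7774,3.9372)
  v3: (1-0.243)·(-0.01,2.97) + 0.243·(0.99,7.82) = (0.2330,4.1486)
  v4: (1-0.243)·(-2.67,1.68) + 0.243·(-3.04,4.18) = (-2.7599,2.2875)
  v5: (1-0.243)·(-3.11,-0.38) + 0.243·(-3.88,1.04) = (-3.2971,-0.0349)
  v6: (1-0.243)·(-1.7,-2.09) + 0.243·(-4.09,-4.63) = (-2.2808,-2.7072)
  v7: (1-0.243)·(0.46,-2.38) + 0.243·(2.7,-7.28) = (1.0043,-3.5707)
  v8: (1-0.243)·(2.25,-1.85) + 0.243·(4.45,-1.2) = (2.7846,-1.6921)
Shoelace sum Σ(x_i·y_{i+1} − x_{i+1}·y_i):
  i=1: 4.6401·3.9372 − 2.7774·0.4061 = +17.1414 (running +17.1414)
  i=2: 2.7774·4.1486 − 0.2330·3.9372 = +10.6049 (running +27.7462)
  i=3: 0.2330·2.2875 − -2.7599·4.1486 = +11.9826 (running +39.7288)
  i=4: -2.7599·-0.0349 − -3.2971·2.2875 = +7.6386 (running +47.3674)
  i=5: -3.2971·-2.7072 − -2.2808·-0.0349 = +8.8463 (running +56.2137)
  i=6: -2.2808·-3.5707 − 1.0043·-2.7072 = +10.8629 (running +67.0766)
  i=7: 1.0043·-1.6921 − 2.7846·-3.5707 = +8.2436 (running +75.3202)
  i=8: 2.7846·0.4061 − 4.6401·-1.6921 = +8.9821 (running +84.3023)
Area = |Σ|/2 = |84.3023|/2 = 42.1511

Area at t=0.243: 42.1511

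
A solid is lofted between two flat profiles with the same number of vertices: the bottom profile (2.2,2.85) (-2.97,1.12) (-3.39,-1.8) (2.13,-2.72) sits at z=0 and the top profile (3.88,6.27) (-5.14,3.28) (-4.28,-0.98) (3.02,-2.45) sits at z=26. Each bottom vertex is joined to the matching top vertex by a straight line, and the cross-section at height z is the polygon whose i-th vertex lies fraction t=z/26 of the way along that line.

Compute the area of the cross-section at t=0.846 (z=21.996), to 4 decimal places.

Cross-section at t=0.846: each vertex is (1-t)·p0[i] + t·p1[i].
  v1: (1-0.846)·(2.2,2.85) + 0.846·(3.88,6.27) = (3.6213,5.7433)
  v2: (1-0.846)·(-2.97,1.12) + 0.846·(-5.14,3.28) = (-4.8058,2.9474)
  v3: (1-0.846)·(-3.39,-1.8) + 0.846·(-4.28,-0.98) = (-4.1429,-1.1063)
  v4: (1-0.846)·(2.13,-2.72) + 0.846·(3.02,-2.45) = (2.8829,-2.4916)
Shoelace sum Σ(x_i·y_{i+1} − x_{i+1}·y_i):
  i=1: 3.6213·2.9474 − -4.8058·5.7433 = +38.2746 (running +38.2746)
  i=2: -4.8058·-1.1063 − -4.1429·2.9474 = +17.5273 (running +55.8019)
  i=3: -4.1429·-2.4916 − 2.8829·-1.1063 = +13.5118 (running +69.3137)
  i=4: 2.8829·5.7433 − 3.6213·-2.4916 = +25.5804 (running +94.8941)
Area = |Σ|/2 = |94.8941|/2 = 47.4470

Area at t=0.846: 47.4470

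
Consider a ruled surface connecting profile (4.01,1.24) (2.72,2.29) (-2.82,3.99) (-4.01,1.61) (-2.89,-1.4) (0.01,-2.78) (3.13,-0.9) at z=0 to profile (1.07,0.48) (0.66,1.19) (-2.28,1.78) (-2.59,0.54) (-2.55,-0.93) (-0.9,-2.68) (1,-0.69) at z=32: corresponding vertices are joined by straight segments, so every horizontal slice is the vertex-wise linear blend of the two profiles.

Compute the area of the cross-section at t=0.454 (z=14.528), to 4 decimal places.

Area at t=0.454: 22.3447

Cross-section at t=0.454: each vertex is (1-t)·p0[i] + t·p1[i].
  v1: (1-0.454)·(4.01,1.24) + 0.454·(1.07,0.48) = (2.6752,0.8950)
  v2: (1-0.454)·(2.72,2.29) + 0.454·(0.66,1.19) = (1.7848,1.7906)
  v3: (1-0.454)·(-2.82,3.99) + 0.454·(-2.28,1.78) = (-2.5748,2.9867)
  v4: (1-0.454)·(-4.01,1.61) + 0.454·(-2.59,0.54) = (-3.3653,1.1242)
  v5: (1-0.454)·(-2.89,-1.4) + 0.454·(-2.55,-0.93) = (-2.7356,-1.1866)
  v6: (1-0.454)·(0.01,-2.78) + 0.454·(-0.9,-2.68) = (-0.4031,-2.7346)
  v7: (1-0.454)·(3.13,-0.9) + 0.454·(1,-0.69) = (2.1630,-0.8047)
Shoelace sum Σ(x_i·y_{i+1} − x_{i+1}·y_i):
  i=1: 2.6752·1.7906 − 1.7848·0.8950 = +3.1930 (running +3.1930)
  i=2: 1.7848·2.9867 − -2.5748·1.7906 = +9.9410 (running +13.1340)
  i=3: -2.5748·1.1242 − -3.3653·2.9867 = +7.1564 (running +20.2904)
  i=4: -3.3653·-1.1866 − -2.7356·1.1242 = +7.0688 (running +27.3592)
  i=5: -2.7356·-2.7346 − -0.4031·-1.1866 = +7.0025 (running +34.3617)
  i=6: -0.4031·-0.8047 − 2.1630·-2.7346 = +6.2393 (running +40.6010)
  i=7: 2.1630·0.8950 − 2.6752·-0.8047 = +4.0884 (running +44.6894)
Area = |Σ|/2 = |44.6894|/2 = 22.3447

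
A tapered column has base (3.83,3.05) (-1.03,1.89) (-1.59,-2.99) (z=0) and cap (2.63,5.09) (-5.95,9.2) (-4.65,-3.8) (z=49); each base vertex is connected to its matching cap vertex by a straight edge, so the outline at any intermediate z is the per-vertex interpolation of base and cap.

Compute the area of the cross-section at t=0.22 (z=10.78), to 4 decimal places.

Area at t=0.22: 18.9272

Cross-section at t=0.22: each vertex is (1-t)·p0[i] + t·p1[i].
  v1: (1-0.22)·(3.83,3.05) + 0.22·(2.63,5.09) = (3.5660,3.4988)
  v2: (1-0.22)·(-1.03,1.89) + 0.22·(-5.95,9.2) = (-2.1124,3.4982)
  v3: (1-0.22)·(-1.59,-2.99) + 0.22·(-4.65,-3.8) = (-2.2632,-3.1682)
Shoelace sum Σ(x_i·y_{i+1} − x_{i+1}·y_i):
  i=1: 3.5660·3.4982 − -2.1124·3.4988 = +19.8654 (running +19.8654)
  i=2: -2.1124·-3.1682 − -2.2632·3.4982 = +14.6096 (running +34.4751)
  i=3: -2.2632·3.4988 − 3.5660·-3.1682 = +3.3793 (running +37.8544)
Area = |Σ|/2 = |37.8544|/2 = 18.9272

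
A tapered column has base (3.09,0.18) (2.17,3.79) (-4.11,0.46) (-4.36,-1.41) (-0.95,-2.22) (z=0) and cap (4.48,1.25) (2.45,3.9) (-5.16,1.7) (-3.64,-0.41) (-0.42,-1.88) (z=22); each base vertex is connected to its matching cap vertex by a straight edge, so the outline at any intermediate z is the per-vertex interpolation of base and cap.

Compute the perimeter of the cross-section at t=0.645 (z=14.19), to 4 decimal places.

Cross-section at t=0.645: each vertex is (1-t)·p0[i] + t·p1[i].
  v1: (1-0.645)·(3.09,0.18) + 0.645·(4.48,1.25) = (3.9866,0.8701)
  v2: (1-0.645)·(2.17,3.79) + 0.645·(2.45,3.9) = (2.3506,3.8609)
  v3: (1-0.645)·(-4.11,0.46) + 0.645·(-5.16,1.7) = (-4.7873,1.2598)
  v4: (1-0.645)·(-4.36,-1.41) + 0.645·(-3.64,-0.41) = (-3.8956,-0.7650)
  v5: (1-0.645)·(-0.95,-2.22) + 0.645·(-0.42,-1.88) = (-0.6081,-2.0007)
Perimeter = Σ |v_{i+1} − v_i|:
  edge 1→2: √(-1.6360² + 2.9908²) = 3.4090 (running 3.4090)
  edge 2→3: √(-7.1379² + -2.6011²) = 7.5970 (running 11.0060)
  edge 3→4: √(0.8916² + -2.0248²) = 2.2124 (running 13.2185)
  edge 4→5: √(3.2875² + -1.2357²) = 3.5120 (running 16.7305)
  edge 5→1: √(4.5947² + 2.8708²) = 5.4178 (running 22.1483)
Perimeter = 22.1483

Perimeter at t=0.645: 22.1483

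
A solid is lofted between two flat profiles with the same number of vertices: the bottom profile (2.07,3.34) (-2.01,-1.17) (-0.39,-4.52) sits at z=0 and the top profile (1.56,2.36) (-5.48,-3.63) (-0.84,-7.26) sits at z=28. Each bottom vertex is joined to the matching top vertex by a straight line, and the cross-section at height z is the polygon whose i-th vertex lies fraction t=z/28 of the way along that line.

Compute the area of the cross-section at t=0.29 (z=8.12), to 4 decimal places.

Area at t=0.29: 14.6359

Cross-section at t=0.29: each vertex is (1-t)·p0[i] + t·p1[i].
  v1: (1-0.29)·(2.07,3.34) + 0.29·(1.56,2.36) = (1.9221,3.0558)
  v2: (1-0.29)·(-2.01,-1.17) + 0.29·(-5.48,-3.63) = (-3.0163,-1.8834)
  v3: (1-0.29)·(-0.39,-4.52) + 0.29·(-0.84,-7.26) = (-0.5205,-5.3146)
Shoelace sum Σ(x_i·y_{i+1} − x_{i+1}·y_i):
  i=1: 1.9221·-1.8834 − -3.0163·3.0558 = +5.5971 (running +5.5971)
  i=2: -3.0163·-5.3146 − -0.5205·-1.8834 = +15.0501 (running +20.6472)
  i=3: -0.5205·3.0558 − 1.9221·-5.3146 = +8.6246 (running +29.2719)
Area = |Σ|/2 = |29.2719|/2 = 14.6359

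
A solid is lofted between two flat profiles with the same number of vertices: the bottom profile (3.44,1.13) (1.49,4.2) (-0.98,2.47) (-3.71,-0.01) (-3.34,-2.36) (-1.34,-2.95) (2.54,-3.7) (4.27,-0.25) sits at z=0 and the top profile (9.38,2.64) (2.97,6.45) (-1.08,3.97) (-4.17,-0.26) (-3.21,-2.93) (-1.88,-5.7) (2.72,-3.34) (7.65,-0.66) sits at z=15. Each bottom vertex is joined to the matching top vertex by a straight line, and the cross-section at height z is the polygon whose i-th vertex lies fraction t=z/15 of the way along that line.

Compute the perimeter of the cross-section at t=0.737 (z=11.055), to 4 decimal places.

Cross-section at t=0.737: each vertex is (1-t)·p0[i] + t·p1[i].
  v1: (1-0.737)·(3.44,1.13) + 0.737·(9.38,2.64) = (7.8178,2.2429)
  v2: (1-0.737)·(1.49,4.2) + 0.737·(2.97,6.45) = (2.5808,5.8582)
  v3: (1-0.737)·(-0.98,2.47) + 0.737·(-1.08,3.97) = (-1.0537,3.5755)
  v4: (1-0.737)·(-3.71,-0.01) + 0.737·(-4.17,-0.26) = (-4.0490,-0.1943)
  v5: (1-0.737)·(-3.34,-2.36) + 0.737·(-3.21,-2.93) = (-3.2442,-2.7801)
  v6: (1-0.737)·(-1.34,-2.95) + 0.737·(-1.88,-5.7) = (-1.7380,-4.9768)
  v7: (1-0.737)·(2.54,-3.7) + 0.737·(2.72,-3.34) = (2.6727,-3.4347)
  v8: (1-0.737)·(4.27,-0.25) + 0.737·(7.65,-0.66) = (6.7611,-0.5522)
Perimeter = Σ |v_{i+1} − v_i|:
  edge 1→2: √(-5.2370² + 3.6154²) = 6.3638 (running 6.3638)
  edge 2→3: √(-3.6345² + -2.2828²) = 4.2919 (running 10.6556)
  edge 3→4: √(-2.9953² + -3.7697²) = 4.8149 (running 15.4705)
  edge 4→5: √(0.8048² + -2.5858²) = 2.7082 (running 18.1787)
  edge 5→6: √(1.5062² + -2.1967²) = 2.6635 (running 20.8422)
  edge 6→7: √(4.4106² + 1.5421²) = 4.6724 (running 25.5146)
  edge 7→8: √(4.0884² + 2.8825²) = 5.0024 (running 30.5170)
  edge 8→1: √(1.0567² + 2.7950²) = 2.9881 (running 33.5051)
Perimeter = 33.5051

Perimeter at t=0.737: 33.5051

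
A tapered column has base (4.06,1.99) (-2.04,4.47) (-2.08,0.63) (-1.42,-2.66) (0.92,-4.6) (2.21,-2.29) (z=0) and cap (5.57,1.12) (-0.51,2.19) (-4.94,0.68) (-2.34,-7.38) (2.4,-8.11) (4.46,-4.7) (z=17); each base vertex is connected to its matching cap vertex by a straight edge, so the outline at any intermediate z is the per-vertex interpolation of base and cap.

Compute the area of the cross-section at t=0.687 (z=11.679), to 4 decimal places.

Cross-section at t=0.687: each vertex is (1-t)·p0[i] + t·p1[i].
  v1: (1-0.687)·(4.06,1.99) + 0.687·(5.57,1.12) = (5.0974,1.3923)
  v2: (1-0.687)·(-2.04,4.47) + 0.687·(-0.51,2.19) = (-0.9889,2.9036)
  v3: (1-0.687)·(-2.08,0.63) + 0.687·(-4.94,0.68) = (-4.0448,0.6643)
  v4: (1-0.687)·(-1.42,-2.66) + 0.687·(-2.34,-7.38) = (-2.0520,-5.9026)
  v5: (1-0.687)·(0.92,-4.6) + 0.687·(2.4,-8.11) = (1.9368,-7.0114)
  v6: (1-0.687)·(2.21,-2.29) + 0.687·(4.46,-4.7) = (3.7557,-3.9457)
Shoelace sum Σ(x_i·y_{i+1} − x_{i+1}·y_i):
  i=1: 5.0974·2.9036 − -0.9889·1.3923 = +16.1778 (running +16.1778)
  i=2: -0.9889·0.6643 − -4.0448·2.9036 = +11.0877 (running +27.2655)
  i=3: -4.0448·-5.9026 − -2.0520·0.6643 = +25.2384 (running +52.5039)
  i=4: -2.0520·-7.0114 − 1.9368·-5.9026 = +25.8196 (running +78.3235)
  i=5: 1.9368·-3.9457 − 3.7557·-7.0114 = +18.6911 (running +97.0146)
  i=6: 3.7557·1.3923 − 5.0974·-3.9457 = +25.3417 (running +122.3563)
Area = |Σ|/2 = |122.3563|/2 = 61.1782

Area at t=0.687: 61.1782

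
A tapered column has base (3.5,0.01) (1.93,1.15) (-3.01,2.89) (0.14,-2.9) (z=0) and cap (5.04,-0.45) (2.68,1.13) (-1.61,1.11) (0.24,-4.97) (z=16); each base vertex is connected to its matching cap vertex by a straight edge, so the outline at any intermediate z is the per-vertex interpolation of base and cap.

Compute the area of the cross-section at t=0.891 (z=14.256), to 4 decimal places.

Cross-section at t=0.891: each vertex is (1-t)·p0[i] + t·p1[i].
  v1: (1-0.891)·(3.5,0.01) + 0.891·(5.04,-0.45) = (4.8721,-0.3999)
  v2: (1-0.891)·(1.93,1.15) + 0.891·(2.68,1.13) = (2.5983,1.1322)
  v3: (1-0.891)·(-3.01,2.89) + 0.891·(-1.61,1.11) = (-1.7626,1.3040)
  v4: (1-0.891)·(0.14,-2.9) + 0.891·(0.24,-4.97) = (0.2291,-4.7444)
Shoelace sum Σ(x_i·y_{i+1} − x_{i+1}·y_i):
  i=1: 4.8721·1.1322 − 2.5983·-0.3999 = +6.5551 (running +6.5551)
  i=2: 2.5983·1.3040 − -1.7626·1.1322 = +5.3838 (running +11.9388)
  i=3: -1.7626·-4.7444 − 0.2291·1.3040 = +8.0637 (running +20.0025)
  i=4: 0.2291·-0.3999 − 4.8721·-4.7444 = +23.0236 (running +43.0261)
Area = |Σ|/2 = |43.0261|/2 = 21.5131

Area at t=0.891: 21.5131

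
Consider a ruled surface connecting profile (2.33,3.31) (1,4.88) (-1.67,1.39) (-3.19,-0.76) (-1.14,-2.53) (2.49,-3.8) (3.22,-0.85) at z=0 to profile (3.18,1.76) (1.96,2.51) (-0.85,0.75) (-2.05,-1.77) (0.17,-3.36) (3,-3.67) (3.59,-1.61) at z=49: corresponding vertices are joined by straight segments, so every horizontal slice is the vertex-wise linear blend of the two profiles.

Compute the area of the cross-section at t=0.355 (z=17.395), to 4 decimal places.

Cross-section at t=0.355: each vertex is (1-t)·p0[i] + t·p1[i].
  v1: (1-0.355)·(2.33,3.31) + 0.355·(3.18,1.76) = (2.6318,2.7597)
  v2: (1-0.355)·(1,4.88) + 0.355·(1.96,2.51) = (1.3408,4.0387)
  v3: (1-0.355)·(-1.67,1.39) + 0.355·(-0.85,0.75) = (-1.3789,1.1628)
  v4: (1-0.355)·(-3.19,-0.76) + 0.355·(-2.05,-1.77) = (-2.7853,-1.1185)
  v5: (1-0.355)·(-1.14,-2.53) + 0.355·(0.17,-3.36) = (-0.6749,-2.8247)
  v6: (1-0.355)·(2.49,-3.8) + 0.355·(3,-3.67) = (2.6711,-3.7538)
  v7: (1-0.355)·(3.22,-0.85) + 0.355·(3.59,-1.61) = (3.3514,-1.1198)
Shoelace sum Σ(x_i·y_{i+1} − x_{i+1}·y_i):
  i=1: 2.6318·4.0387 − 1.3408·2.7597 = +6.9284 (running +6.9284)
  i=2: 1.3408·1.1628 − -1.3789·4.0387 = +7.1280 (running +14.0564)
  i=3: -1.3789·-1.1185 − -2.7853·1.1628 = +4.7811 (running +18.8375)
  i=4: -2.7853·-2.8247 − -0.6749·-1.1185 = +7.1125 (running +25.9501)
  i=5: -0.6749·-3.7538 − 2.6711·-2.8247 = +10.0784 (running +36.0285)
  i=6: 2.6711·-1.1198 − 3.3514·-3.7538 = +9.5894 (running +45.6179)
  i=7: 3.3514·2.7597 − 2.6318·-1.1198 = +12.1959 (running +57.8139)
Area = |Σ|/2 = |57.8139|/2 = 28.9069

Area at t=0.355: 28.9069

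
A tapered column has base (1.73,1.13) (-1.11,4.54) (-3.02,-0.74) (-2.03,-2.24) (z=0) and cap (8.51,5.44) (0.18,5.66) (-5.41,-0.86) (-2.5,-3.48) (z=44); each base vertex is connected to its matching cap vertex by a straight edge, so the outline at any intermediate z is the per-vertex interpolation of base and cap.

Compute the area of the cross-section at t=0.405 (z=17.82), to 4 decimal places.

Cross-section at t=0.405: each vertex is (1-t)·p0[i] + t·p1[i].
  v1: (1-0.405)·(1.73,1.13) + 0.405·(8.51,5.44) = (4.4759,2.8756)
  v2: (1-0.405)·(-1.11,4.54) + 0.405·(0.18,5.66) = (-0.5876,4.9936)
  v3: (1-0.405)·(-3.02,-0.74) + 0.405·(-5.41,-0.86) = (-3.9880,-0.7886)
  v4: (1-0.405)·(-2.03,-2.24) + 0.405·(-2.5,-3.48) = (-2.2203,-2.7422)
Shoelace sum Σ(x_i·y_{i+1} − x_{i+1}·y_i):
  i=1: 4.4759·4.9936 − -0.5876·2.8756 = +24.0404 (running +24.0404)
  i=2: -0.5876·-0.7886 − -3.9880·4.9936 = +20.3776 (running +44.4180)
  i=3: -3.9880·-2.7422 − -2.2203·-0.7886 = +9.1848 (running +53.6027)
  i=4: -2.2203·2.8756 − 4.4759·-2.7422 = +5.8891 (running +59.4918)
Area = |Σ|/2 = |59.4918|/2 = 29.7459

Area at t=0.405: 29.7459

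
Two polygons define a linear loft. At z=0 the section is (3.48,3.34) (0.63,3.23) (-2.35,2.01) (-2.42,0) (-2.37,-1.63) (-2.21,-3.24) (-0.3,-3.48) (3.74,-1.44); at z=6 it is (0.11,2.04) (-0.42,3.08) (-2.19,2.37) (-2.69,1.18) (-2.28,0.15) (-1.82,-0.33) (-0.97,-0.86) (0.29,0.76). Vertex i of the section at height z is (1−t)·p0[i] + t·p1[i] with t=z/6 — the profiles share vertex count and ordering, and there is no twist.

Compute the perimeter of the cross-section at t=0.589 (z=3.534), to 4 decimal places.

Cross-section at t=0.589: each vertex is (1-t)·p0[i] + t·p1[i].
  v1: (1-0.589)·(3.48,3.34) + 0.589·(0.11,2.04) = (1.4951,2.5743)
  v2: (1-0.589)·(0.63,3.23) + 0.589·(-0.42,3.08) = (0.0116,3.1417)
  v3: (1-0.589)·(-2.35,2.01) + 0.589·(-2.19,2.37) = (-2.2558,2.2220)
  v4: (1-0.589)·(-2.42,0) + 0.589·(-2.69,1.18) = (-2.5790,0.6950)
  v5: (1-0.589)·(-2.37,-1.63) + 0.589·(-2.28,0.15) = (-2.3170,-0.5816)
  v6: (1-0.589)·(-2.21,-3.24) + 0.589·(-1.82,-0.33) = (-1.9803,-1.5260)
  v7: (1-0.589)·(-0.3,-3.48) + 0.589·(-0.97,-0.86) = (-0.6946,-1.9368)
  v8: (1-0.589)·(3.74,-1.44) + 0.589·(0.29,0.76) = (1.7080,-0.1442)
Perimeter = Σ |v_{i+1} − v_i|:
  edge 1→2: √(-1.4835² + 0.5674²) = 1.5883 (running 1.5883)
  edge 2→3: √(-2.2673² + -0.9196²) = 2.4467 (running 4.0350)
  edge 3→4: √(-0.3233² + -1.5270²) = 1.5609 (running 5.5959)
  edge 4→5: √(0.2620² + -1.2766²) = 1.3032 (running 6.8991)
  edge 5→6: √(0.3367² + -0.9444²) = 1.0027 (running 7.9017)
  edge 6→7: √(1.2857² + -0.4108²) = 1.3497 (running 9.2514)
  edge 7→8: √(2.4026² + 1.7926²) = 2.9976 (running 12.2491)
  edge 8→1: √(-0.2129² + 2.7185²) = 2.7268 (running 14.9759)
Perimeter = 14.9759

Perimeter at t=0.589: 14.9759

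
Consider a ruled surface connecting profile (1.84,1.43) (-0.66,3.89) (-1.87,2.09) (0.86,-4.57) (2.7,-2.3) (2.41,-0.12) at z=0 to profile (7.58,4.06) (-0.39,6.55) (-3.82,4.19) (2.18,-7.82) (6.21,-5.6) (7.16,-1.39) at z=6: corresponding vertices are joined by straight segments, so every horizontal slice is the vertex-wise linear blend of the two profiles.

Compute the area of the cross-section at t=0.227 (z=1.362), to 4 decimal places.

Cross-section at t=0.227: each vertex is (1-t)·p0[i] + t·p1[i].
  v1: (1-0.227)·(1.84,1.43) + 0.227·(7.58,4.06) = (3.1430,2.0270)
  v2: (1-0.227)·(-0.66,3.89) + 0.227·(-0.39,6.55) = (-0.5987,4.4938)
  v3: (1-0.227)·(-1.87,2.09) + 0.227·(-3.82,4.19) = (-2.3127,2.5667)
  v4: (1-0.227)·(0.86,-4.57) + 0.227·(2.18,-7.82) = (1.1596,-5.3078)
  v5: (1-0.227)·(2.7,-2.3) + 0.227·(6.21,-5.6) = (3.4968,-3.0491)
  v6: (1-0.227)·(2.41,-0.12) + 0.227·(7.16,-1.39) = (3.4883,-0.4083)
Shoelace sum Σ(x_i·y_{i+1} − x_{i+1}·y_i):
  i=1: 3.1430·4.4938 − -0.5987·2.0270 = +15.3376 (running +15.3376)
  i=2: -0.5987·2.5667 − -2.3127·4.4938 = +8.8559 (running +24.1935)
  i=3: -2.3127·-5.3078 − 1.1596·2.5667 = +9.2985 (running +33.4920)
  i=4: 1.1596·-3.0491 − 3.4968·-5.3078 = +15.0241 (running +48.5161)
  i=5: 3.4968·-0.4083 − 3.4883·-3.0491 = +9.2083 (running +57.7245)
  i=6: 3.4883·2.0270 − 3.1430·-0.4083 = +8.3540 (running +66.0784)
Area = |Σ|/2 = |66.0784|/2 = 33.0392

Area at t=0.227: 33.0392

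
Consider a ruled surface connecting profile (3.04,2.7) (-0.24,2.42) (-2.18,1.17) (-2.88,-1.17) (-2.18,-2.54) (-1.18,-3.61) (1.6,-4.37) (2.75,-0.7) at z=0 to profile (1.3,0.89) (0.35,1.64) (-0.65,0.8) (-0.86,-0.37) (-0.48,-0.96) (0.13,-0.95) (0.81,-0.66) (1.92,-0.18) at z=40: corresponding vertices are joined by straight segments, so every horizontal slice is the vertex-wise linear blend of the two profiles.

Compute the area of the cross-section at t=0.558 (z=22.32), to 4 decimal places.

Area at t=0.558: 13.1027

Cross-section at t=0.558: each vertex is (1-t)·p0[i] + t·p1[i].
  v1: (1-0.558)·(3.04,2.7) + 0.558·(1.3,0.89) = (2.0691,1.6900)
  v2: (1-0.558)·(-0.24,2.42) + 0.558·(0.35,1.64) = (0.0892,1.9848)
  v3: (1-0.558)·(-2.18,1.17) + 0.558·(-0.65,0.8) = (-1.3263,0.9635)
  v4: (1-0.558)·(-2.88,-1.17) + 0.558·(-0.86,-0.37) = (-1.7528,-0.7236)
  v5: (1-0.558)·(-2.18,-2.54) + 0.558·(-0.48,-0.96) = (-1.2314,-1.6584)
  v6: (1-0.558)·(-1.18,-3.61) + 0.558·(0.13,-0.95) = (-0.4490,-2.1257)
  v7: (1-0.558)·(1.6,-4.37) + 0.558·(0.81,-0.66) = (1.1592,-2.2998)
  v8: (1-0.558)·(2.75,-0.7) + 0.558·(1.92,-0.18) = (2.2869,-0.4098)
Shoelace sum Σ(x_i·y_{i+1} − x_{i+1}·y_i):
  i=1: 2.0691·1.9848 − 0.0892·1.6900 = +3.9558 (running +3.9558)
  i=2: 0.0892·0.9635 − -1.3263·1.9848 = +2.7183 (running +6.6741)
  i=3: -1.3263·-0.7236 − -1.7528·0.9635 = +2.6486 (running +9.3227)
  i=4: -1.7528·-1.6584 − -1.2314·-0.7236 = +2.0158 (running +11.3385)
  i=5: -1.2314·-2.1257 − -0.4490·-1.6584 = +1.8730 (running +13.2115)
  i=6: -0.4490·-2.2998 − 1.1592·-2.1257 = +3.4968 (running +16.7083)
  i=7: 1.1592·-0.4098 − 2.2869·-2.2998 = +4.7843 (running +21.4926)
  i=8: 2.2869·1.6900 − 2.0691·-0.4098 = +4.7128 (running +26.2054)
Area = |Σ|/2 = |26.2054|/2 = 13.1027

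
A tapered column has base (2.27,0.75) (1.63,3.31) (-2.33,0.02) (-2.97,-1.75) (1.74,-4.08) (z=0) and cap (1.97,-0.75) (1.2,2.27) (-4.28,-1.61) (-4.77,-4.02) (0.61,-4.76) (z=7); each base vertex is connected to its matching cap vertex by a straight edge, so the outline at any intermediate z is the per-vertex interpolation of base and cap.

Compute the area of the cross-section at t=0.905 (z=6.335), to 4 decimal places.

Area at t=0.905: 27.7693

Cross-section at t=0.905: each vertex is (1-t)·p0[i] + t·p1[i].
  v1: (1-0.905)·(2.27,0.75) + 0.905·(1.97,-0.75) = (1.9985,-0.6075)
  v2: (1-0.905)·(1.63,3.31) + 0.905·(1.2,2.27) = (1.2409,2.3688)
  v3: (1-0.905)·(-2.33,0.02) + 0.905·(-4.28,-1.61) = (-4.0948,-1.4552)
  v4: (1-0.905)·(-2.97,-1.75) + 0.905·(-4.77,-4.02) = (-4.5990,-3.8043)
  v5: (1-0.905)·(1.74,-4.08) + 0.905·(0.61,-4.76) = (0.7173,-4.6954)
Shoelace sum Σ(x_i·y_{i+1} − x_{i+1}·y_i):
  i=1: 1.9985·2.3688 − 1.2409·-0.6075 = +5.4879 (running +5.4879)
  i=2: 1.2409·-1.4552 − -4.0948·2.3688 = +7.8940 (running +13.3819)
  i=3: -4.0948·-3.8043 − -4.5990·-1.4552 = +8.8856 (running +22.2675)
  i=4: -4.5990·-4.6954 − 0.7173·-3.8043 = +24.3232 (running +46.5907)
  i=5: 0.7173·-0.6075 − 1.9985·-4.6954 = +8.9480 (running +55.5387)
Area = |Σ|/2 = |55.5387|/2 = 27.7693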